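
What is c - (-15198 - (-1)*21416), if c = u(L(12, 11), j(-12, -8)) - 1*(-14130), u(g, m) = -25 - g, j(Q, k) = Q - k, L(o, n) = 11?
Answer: 7876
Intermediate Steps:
c = 14094 (c = (-25 - 1*11) - 1*(-14130) = (-25 - 11) + 14130 = -36 + 14130 = 14094)
c - (-15198 - (-1)*21416) = 14094 - (-15198 - (-1)*21416) = 14094 - (-15198 - 1*(-21416)) = 14094 - (-15198 + 21416) = 14094 - 1*6218 = 14094 - 6218 = 7876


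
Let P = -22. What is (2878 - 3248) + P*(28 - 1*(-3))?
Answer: -1052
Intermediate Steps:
(2878 - 3248) + P*(28 - 1*(-3)) = (2878 - 3248) - 22*(28 - 1*(-3)) = -370 - 22*(28 + 3) = -370 - 22*31 = -370 - 682 = -1052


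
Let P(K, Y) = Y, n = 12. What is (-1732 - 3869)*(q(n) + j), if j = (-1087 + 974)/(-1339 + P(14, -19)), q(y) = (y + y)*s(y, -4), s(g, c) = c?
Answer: 729558255/1358 ≈ 5.3723e+5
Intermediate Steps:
q(y) = -8*y (q(y) = (y + y)*(-4) = (2*y)*(-4) = -8*y)
j = 113/1358 (j = (-1087 + 974)/(-1339 - 19) = -113/(-1358) = -113*(-1/1358) = 113/1358 ≈ 0.083211)
(-1732 - 3869)*(q(n) + j) = (-1732 - 3869)*(-8*12 + 113/1358) = -5601*(-96 + 113/1358) = -5601*(-130255/1358) = 729558255/1358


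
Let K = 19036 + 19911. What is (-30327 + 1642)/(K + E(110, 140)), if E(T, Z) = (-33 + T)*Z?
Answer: -28685/49727 ≈ -0.57685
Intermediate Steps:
E(T, Z) = Z*(-33 + T)
K = 38947
(-30327 + 1642)/(K + E(110, 140)) = (-30327 + 1642)/(38947 + 140*(-33 + 110)) = -28685/(38947 + 140*77) = -28685/(38947 + 10780) = -28685/49727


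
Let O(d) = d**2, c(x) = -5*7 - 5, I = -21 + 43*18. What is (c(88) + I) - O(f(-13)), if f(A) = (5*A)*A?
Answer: -713312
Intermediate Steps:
I = 753 (I = -21 + 774 = 753)
f(A) = 5*A**2
c(x) = -40 (c(x) = -35 - 5 = -40)
(c(88) + I) - O(f(-13)) = (-40 + 753) - (5*(-13)**2)**2 = 713 - (5*169)**2 = 713 - 1*845**2 = 713 - 1*714025 = 713 - 714025 = -713312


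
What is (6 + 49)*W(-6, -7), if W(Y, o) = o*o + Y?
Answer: 2365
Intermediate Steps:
W(Y, o) = Y + o² (W(Y, o) = o² + Y = Y + o²)
(6 + 49)*W(-6, -7) = (6 + 49)*(-6 + (-7)²) = 55*(-6 + 49) = 55*43 = 2365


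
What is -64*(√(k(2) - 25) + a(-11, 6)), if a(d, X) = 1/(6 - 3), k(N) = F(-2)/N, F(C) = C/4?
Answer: -64/3 - 32*I*√101 ≈ -21.333 - 321.6*I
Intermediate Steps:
F(C) = C/4 (F(C) = C*(¼) = C/4)
k(N) = -1/(2*N) (k(N) = ((¼)*(-2))/N = -1/(2*N))
a(d, X) = ⅓ (a(d, X) = 1/3 = ⅓)
-64*(√(k(2) - 25) + a(-11, 6)) = -64*(√(-½/2 - 25) + ⅓) = -64*(√(-½*½ - 25) + ⅓) = -64*(√(-¼ - 25) + ⅓) = -64*(√(-101/4) + ⅓) = -64*(I*√101/2 + ⅓) = -64*(⅓ + I*√101/2) = -64/3 - 32*I*√101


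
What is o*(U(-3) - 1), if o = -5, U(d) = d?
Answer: 20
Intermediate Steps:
o*(U(-3) - 1) = -5*(-3 - 1) = -5*(-4) = 20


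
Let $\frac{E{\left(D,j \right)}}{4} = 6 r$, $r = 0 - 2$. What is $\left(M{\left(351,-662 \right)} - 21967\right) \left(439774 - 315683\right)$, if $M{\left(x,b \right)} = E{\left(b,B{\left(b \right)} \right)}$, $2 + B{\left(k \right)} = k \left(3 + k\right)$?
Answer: $-2731863365$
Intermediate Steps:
$r = -2$ ($r = 0 - 2 = -2$)
$B{\left(k \right)} = -2 + k \left(3 + k\right)$
$E{\left(D,j \right)} = -48$ ($E{\left(D,j \right)} = 4 \cdot 6 \left(-2\right) = 4 \left(-12\right) = -48$)
$M{\left(x,b \right)} = -48$
$\left(M{\left(351,-662 \right)} - 21967\right) \left(439774 - 315683\right) = \left(-48 - 21967\right) \left(439774 - 315683\right) = \left(-22015\right) 124091 = -2731863365$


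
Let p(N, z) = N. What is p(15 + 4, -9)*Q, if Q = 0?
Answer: 0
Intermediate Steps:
p(15 + 4, -9)*Q = (15 + 4)*0 = 19*0 = 0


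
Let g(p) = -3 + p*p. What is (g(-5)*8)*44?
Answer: 7744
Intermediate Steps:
g(p) = -3 + p**2
(g(-5)*8)*44 = ((-3 + (-5)**2)*8)*44 = ((-3 + 25)*8)*44 = (22*8)*44 = 176*44 = 7744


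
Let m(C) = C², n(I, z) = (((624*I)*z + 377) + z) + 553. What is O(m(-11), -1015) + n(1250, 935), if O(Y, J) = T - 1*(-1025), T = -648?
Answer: 729302242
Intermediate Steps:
n(I, z) = 930 + z + 624*I*z (n(I, z) = ((624*I*z + 377) + z) + 553 = ((377 + 624*I*z) + z) + 553 = (377 + z + 624*I*z) + 553 = 930 + z + 624*I*z)
O(Y, J) = 377 (O(Y, J) = -648 - 1*(-1025) = -648 + 1025 = 377)
O(m(-11), -1015) + n(1250, 935) = 377 + (930 + 935 + 624*1250*935) = 377 + (930 + 935 + 729300000) = 377 + 729301865 = 729302242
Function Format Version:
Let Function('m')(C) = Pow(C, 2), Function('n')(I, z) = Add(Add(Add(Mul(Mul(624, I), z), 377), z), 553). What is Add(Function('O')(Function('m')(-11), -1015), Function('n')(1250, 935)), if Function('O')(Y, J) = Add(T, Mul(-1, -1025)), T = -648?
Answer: 729302242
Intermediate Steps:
Function('n')(I, z) = Add(930, z, Mul(624, I, z)) (Function('n')(I, z) = Add(Add(Add(Mul(624, I, z), 377), z), 553) = Add(Add(Add(377, Mul(624, I, z)), z), 553) = Add(Add(377, z, Mul(624, I, z)), 553) = Add(930, z, Mul(624, I, z)))
Function('O')(Y, J) = 377 (Function('O')(Y, J) = Add(-648, Mul(-1, -1025)) = Add(-648, 1025) = 377)
Add(Function('O')(Function('m')(-11), -1015), Function('n')(1250, 935)) = Add(377, Add(930, 935, Mul(624, 1250, 935))) = Add(377, Add(930, 935, 729300000)) = Add(377, 729301865) = 729302242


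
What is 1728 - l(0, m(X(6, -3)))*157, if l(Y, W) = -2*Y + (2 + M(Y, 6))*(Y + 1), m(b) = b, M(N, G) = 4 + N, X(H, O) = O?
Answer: 786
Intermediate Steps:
l(Y, W) = -2*Y + (1 + Y)*(6 + Y) (l(Y, W) = -2*Y + (2 + (4 + Y))*(Y + 1) = -2*Y + (6 + Y)*(1 + Y) = -2*Y + (1 + Y)*(6 + Y))
1728 - l(0, m(X(6, -3)))*157 = 1728 - (6 + 0 + 0*(4 + 0))*157 = 1728 - (6 + 0 + 0*4)*157 = 1728 - (6 + 0 + 0)*157 = 1728 - 6*157 = 1728 - 1*942 = 1728 - 942 = 786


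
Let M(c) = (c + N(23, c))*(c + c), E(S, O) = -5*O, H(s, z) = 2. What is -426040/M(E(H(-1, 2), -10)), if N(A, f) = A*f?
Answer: -10651/3000 ≈ -3.5503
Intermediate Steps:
M(c) = 48*c² (M(c) = (c + 23*c)*(c + c) = (24*c)*(2*c) = 48*c²)
-426040/M(E(H(-1, 2), -10)) = -426040/(48*(-5*(-10))²) = -426040/(48*50²) = -426040/(48*2500) = -426040/120000 = -426040*1/120000 = -10651/3000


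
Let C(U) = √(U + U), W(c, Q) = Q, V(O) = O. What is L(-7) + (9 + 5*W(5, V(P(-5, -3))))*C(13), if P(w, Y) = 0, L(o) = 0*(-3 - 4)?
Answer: 9*√26 ≈ 45.891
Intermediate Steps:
L(o) = 0 (L(o) = 0*(-7) = 0)
C(U) = √2*√U (C(U) = √(2*U) = √2*√U)
L(-7) + (9 + 5*W(5, V(P(-5, -3))))*C(13) = 0 + (9 + 5*0)*(√2*√13) = 0 + (9 + 0)*√26 = 0 + 9*√26 = 9*√26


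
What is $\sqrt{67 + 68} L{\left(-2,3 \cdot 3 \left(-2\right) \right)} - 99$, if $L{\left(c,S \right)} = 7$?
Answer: $-99 + 21 \sqrt{15} \approx -17.667$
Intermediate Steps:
$\sqrt{67 + 68} L{\left(-2,3 \cdot 3 \left(-2\right) \right)} - 99 = \sqrt{67 + 68} \cdot 7 - 99 = \sqrt{135} \cdot 7 - 99 = 3 \sqrt{15} \cdot 7 - 99 = 21 \sqrt{15} - 99 = -99 + 21 \sqrt{15}$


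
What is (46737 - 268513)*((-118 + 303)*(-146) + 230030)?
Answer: -45024963520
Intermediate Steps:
(46737 - 268513)*((-118 + 303)*(-146) + 230030) = -221776*(185*(-146) + 230030) = -221776*(-27010 + 230030) = -221776*203020 = -45024963520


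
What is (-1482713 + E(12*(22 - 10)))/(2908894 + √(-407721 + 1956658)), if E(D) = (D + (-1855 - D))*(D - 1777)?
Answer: 4498610388788/8461662754299 - 1546502*√1548937/8461662754299 ≈ 0.53142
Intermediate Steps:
E(D) = 3296335 - 1855*D (E(D) = -1855*(-1777 + D) = 3296335 - 1855*D)
(-1482713 + E(12*(22 - 10)))/(2908894 + √(-407721 + 1956658)) = (-1482713 + (3296335 - 22260*(22 - 10)))/(2908894 + √(-407721 + 1956658)) = (-1482713 + (3296335 - 22260*12))/(2908894 + √1548937) = (-1482713 + (3296335 - 1855*144))/(2908894 + √1548937) = (-1482713 + (3296335 - 267120))/(2908894 + √1548937) = (-1482713 + 3029215)/(2908894 + √1548937) = 1546502/(2908894 + √1548937)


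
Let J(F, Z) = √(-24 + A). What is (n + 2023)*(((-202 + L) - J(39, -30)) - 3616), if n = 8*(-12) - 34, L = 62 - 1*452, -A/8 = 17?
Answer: -7965744 - 7572*I*√10 ≈ -7.9657e+6 - 23945.0*I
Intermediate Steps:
A = -136 (A = -8*17 = -136)
L = -390 (L = 62 - 452 = -390)
J(F, Z) = 4*I*√10 (J(F, Z) = √(-24 - 136) = √(-160) = 4*I*√10)
n = -130 (n = -96 - 34 = -130)
(n + 2023)*(((-202 + L) - J(39, -30)) - 3616) = (-130 + 2023)*(((-202 - 390) - 4*I*√10) - 3616) = 1893*((-592 - 4*I*√10) - 3616) = 1893*(-4208 - 4*I*√10) = -7965744 - 7572*I*√10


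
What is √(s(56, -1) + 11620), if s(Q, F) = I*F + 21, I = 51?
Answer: √11590 ≈ 107.66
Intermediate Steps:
s(Q, F) = 21 + 51*F (s(Q, F) = 51*F + 21 = 21 + 51*F)
√(s(56, -1) + 11620) = √((21 + 51*(-1)) + 11620) = √((21 - 51) + 11620) = √(-30 + 11620) = √11590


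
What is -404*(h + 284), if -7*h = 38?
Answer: -787800/7 ≈ -1.1254e+5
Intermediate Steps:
h = -38/7 (h = -⅐*38 = -38/7 ≈ -5.4286)
-404*(h + 284) = -404*(-38/7 + 284) = -404*1950/7 = -787800/7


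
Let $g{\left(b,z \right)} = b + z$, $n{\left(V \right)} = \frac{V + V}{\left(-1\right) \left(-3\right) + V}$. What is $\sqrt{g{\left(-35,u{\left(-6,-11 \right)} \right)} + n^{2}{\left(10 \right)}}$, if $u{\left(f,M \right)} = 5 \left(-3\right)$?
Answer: $\frac{5 i \sqrt{322}}{13} \approx 6.9017 i$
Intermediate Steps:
$u{\left(f,M \right)} = -15$
$n{\left(V \right)} = \frac{2 V}{3 + V}$
$\sqrt{g{\left(-35,u{\left(-6,-11 \right)} \right)} + n^{2}{\left(10 \right)}} = \sqrt{\left(-35 - 15\right) + \left(2 \cdot 10 \frac{1}{3 + 10}\right)^{2}} = \sqrt{-50 + \left(2 \cdot 10 \cdot \frac{1}{13}\right)^{2}} = \sqrt{-50 + \left(\frac{20}{13}\right)^{2}} = \sqrt{-50 + \frac{400}{169}} = \sqrt{- \frac{8050}{169}} = \frac{5 i \sqrt{322}}{13}$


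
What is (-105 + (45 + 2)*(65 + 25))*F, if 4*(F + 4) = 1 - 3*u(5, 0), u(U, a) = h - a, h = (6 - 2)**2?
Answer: -259875/4 ≈ -64969.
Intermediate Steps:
h = 16 (h = 4**2 = 16)
u(U, a) = 16 - a
F = -63/4 (F = -4 + (1 - 3*(16 - 1*0))/4 = -4 + (1 - 3*(16 + 0))/4 = -4 + (1 - 3*16)/4 = -4 + (1 - 48)/4 = -4 + (1/4)*(-47) = -4 - 47/4 = -63/4 ≈ -15.750)
(-105 + (45 + 2)*(65 + 25))*F = (-105 + (45 + 2)*(65 + 25))*(-63/4) = (-105 + 47*90)*(-63/4) = (-105 + 4230)*(-63/4) = 4125*(-63/4) = -259875/4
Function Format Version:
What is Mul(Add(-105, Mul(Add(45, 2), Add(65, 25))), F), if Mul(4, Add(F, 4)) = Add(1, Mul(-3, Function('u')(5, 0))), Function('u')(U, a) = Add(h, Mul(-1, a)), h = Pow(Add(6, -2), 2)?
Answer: Rational(-259875, 4) ≈ -64969.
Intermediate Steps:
h = 16 (h = Pow(4, 2) = 16)
Function('u')(U, a) = Add(16, Mul(-1, a))
F = Rational(-63, 4) (F = Add(-4, Mul(Rational(1, 4), Add(1, Mul(-3, Add(16, Mul(-1, 0)))))) = Add(-4, Mul(Rational(1, 4), Add(1, Mul(-3, Add(16, 0))))) = Add(-4, Mul(Rational(1, 4), Add(1, Mul(-3, 16)))) = Add(-4, Mul(Rational(1, 4), Add(1, -48))) = Add(-4, Mul(Rational(1, 4), -47)) = Add(-4, Rational(-47, 4)) = Rational(-63, 4) ≈ -15.750)
Mul(Add(-105, Mul(Add(45, 2), Add(65, 25))), F) = Mul(Add(-105, Mul(Add(45, 2), Add(65, 25))), Rational(-63, 4)) = Mul(Add(-105, Mul(47, 90)), Rational(-63, 4)) = Mul(Add(-105, 4230), Rational(-63, 4)) = Mul(4125, Rational(-63, 4)) = Rational(-259875, 4)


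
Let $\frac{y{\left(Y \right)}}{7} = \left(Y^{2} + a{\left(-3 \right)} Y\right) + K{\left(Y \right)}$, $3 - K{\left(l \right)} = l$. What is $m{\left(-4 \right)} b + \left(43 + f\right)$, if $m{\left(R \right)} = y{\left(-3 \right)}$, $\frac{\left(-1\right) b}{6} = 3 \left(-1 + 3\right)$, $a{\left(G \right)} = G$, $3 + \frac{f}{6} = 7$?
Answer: $-5981$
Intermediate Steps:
$f = 24$ ($f = -18 + 6 \cdot 7 = -18 + 42 = 24$)
$K{\left(l \right)} = 3 - l$
$b = -36$ ($b = - 6 \cdot 3 \left(-1 + 3\right) = - 6 \cdot 3 \cdot 2 = \left(-6\right) 6 = -36$)
$y{\left(Y \right)} = 21 - 28 Y + 7 Y^{2}$ ($y{\left(Y \right)} = 7 \left(\left(Y^{2} - 3 Y\right) - \left(-3 + Y\right)\right) = 7 \left(3 + Y^{2} - 4 Y\right) = 21 - 28 Y + 7 Y^{2}$)
$m{\left(R \right)} = 168$ ($m{\left(R \right)} = 21 - -84 + 7 \left(-3\right)^{2} = 21 + 84 + 7 \cdot 9 = 21 + 84 + 63 = 168$)
$m{\left(-4 \right)} b + \left(43 + f\right) = 168 \left(-36\right) + \left(43 + 24\right) = -6048 + 67 = -5981$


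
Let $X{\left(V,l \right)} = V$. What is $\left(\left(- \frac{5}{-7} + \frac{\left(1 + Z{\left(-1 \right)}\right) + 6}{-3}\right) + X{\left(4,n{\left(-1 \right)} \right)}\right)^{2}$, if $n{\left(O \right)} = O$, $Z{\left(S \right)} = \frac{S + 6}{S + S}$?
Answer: $\frac{2025}{196} \approx 10.332$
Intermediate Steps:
$Z{\left(S \right)} = \frac{6 + S}{2 S}$
$\left(\left(- \frac{5}{-7} + \frac{\left(1 + Z{\left(-1 \right)}\right) + 6}{-3}\right) + X{\left(4,n{\left(-1 \right)} \right)}\right)^{2} = \left(\left(- \frac{5}{-7} + \frac{\left(1 + \frac{6 - 1}{2 \left(-1\right)}\right) + 6}{-3}\right) + 4\right)^{2} = \left(\left(\left(-5\right) \left(- \frac{1}{7}\right) + \left(\left(1 + \frac{1}{2} \left(-1\right) 5\right) + 6\right) \left(- \frac{1}{3}\right)\right) + 4\right)^{2} = \left(\left(\frac{5}{7} + \left(\left(1 - \frac{5}{2}\right) + 6\right) \left(- \frac{1}{3}\right)\right) + 4\right)^{2} = \left(\left(\frac{5}{7} + \left(- \frac{3}{2} + 6\right) \left(- \frac{1}{3}\right)\right) + 4\right)^{2} = \left(\left(\frac{5}{7} + \frac{9}{2} \left(- \frac{1}{3}\right)\right) + 4\right)^{2} = \left(\left(\frac{5}{7} - \frac{3}{2}\right) + 4\right)^{2} = \left(- \frac{11}{14} + 4\right)^{2} = \left(\frac{45}{14}\right)^{2} = \frac{2025}{196}$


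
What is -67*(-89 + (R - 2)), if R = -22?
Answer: 7571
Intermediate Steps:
-67*(-89 + (R - 2)) = -67*(-89 + (-22 - 2)) = -67*(-89 - 24) = -67*(-113) = 7571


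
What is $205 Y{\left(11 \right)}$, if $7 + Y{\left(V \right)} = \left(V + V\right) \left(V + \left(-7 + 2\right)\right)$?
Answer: $25625$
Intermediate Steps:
$Y{\left(V \right)} = -7 + 2 V \left(-5 + V\right)$ ($Y{\left(V \right)} = -7 + \left(V + V\right) \left(V + \left(-7 + 2\right)\right) = -7 + 2 V \left(V - 5\right) = -7 + 2 V \left(-5 + V\right)$)
$205 Y{\left(11 \right)} = 205 \left(-7 - 110 + 2 \cdot 11^{2}\right) = 205 \left(-7 - 110 + 2 \cdot 121\right) = 205 \left(-7 - 110 + 242\right) = 205 \cdot 125 = 25625$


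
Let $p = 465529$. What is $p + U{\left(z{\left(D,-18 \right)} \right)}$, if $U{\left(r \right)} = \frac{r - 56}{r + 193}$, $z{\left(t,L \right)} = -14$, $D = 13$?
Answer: $\frac{83329621}{179} \approx 4.6553 \cdot 10^{5}$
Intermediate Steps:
$U{\left(r \right)} = \frac{-56 + r}{193 + r}$
$p + U{\left(z{\left(D,-18 \right)} \right)} = 465529 + \frac{-56 - 14}{193 - 14} = 465529 + \frac{1}{179} \left(-70\right) = 465529 - \frac{70}{179} = \frac{83329621}{179}$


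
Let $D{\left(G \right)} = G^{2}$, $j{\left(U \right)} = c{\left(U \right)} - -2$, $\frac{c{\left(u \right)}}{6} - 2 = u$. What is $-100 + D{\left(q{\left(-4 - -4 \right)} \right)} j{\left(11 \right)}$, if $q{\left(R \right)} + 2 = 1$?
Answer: $-20$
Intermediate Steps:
$c{\left(u \right)} = 12 + 6 u$
$q{\left(R \right)} = -1$ ($q{\left(R \right)} = -2 + 1 = -1$)
$j{\left(U \right)} = 14 + 6 U$ ($j{\left(U \right)} = \left(12 + 6 U\right) - -2 = \left(12 + 6 U\right) + 2 = 14 + 6 U$)
$-100 + D{\left(q{\left(-4 - -4 \right)} \right)} j{\left(11 \right)} = -100 + \left(-1\right)^{2} \left(14 + 6 \cdot 11\right) = -100 + 1 \left(14 + 66\right) = -100 + 1 \cdot 80 = -100 + 80 = -20$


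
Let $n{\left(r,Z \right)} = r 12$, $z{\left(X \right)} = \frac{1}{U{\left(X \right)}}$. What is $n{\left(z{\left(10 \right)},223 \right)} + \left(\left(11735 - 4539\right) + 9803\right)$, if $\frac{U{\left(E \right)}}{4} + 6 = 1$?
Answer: $\frac{84992}{5} \approx 16998.0$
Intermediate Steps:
$U{\left(E \right)} = -20$ ($U{\left(E \right)} = -24 + 4 \cdot 1 = -24 + 4 = -20$)
$z{\left(X \right)} = - \frac{1}{20}$ ($z{\left(X \right)} = \frac{1}{-20} = - \frac{1}{20}$)
$n{\left(r,Z \right)} = 12 r$
$n{\left(z{\left(10 \right)},223 \right)} + \left(\left(11735 - 4539\right) + 9803\right) = 12 \left(- \frac{1}{20}\right) + \left(\left(11735 - 4539\right) + 9803\right) = - \frac{3}{5} + \left(7196 + 9803\right) = - \frac{3}{5} + 16999 = \frac{84992}{5}$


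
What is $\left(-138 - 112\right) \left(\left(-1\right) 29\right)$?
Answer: $7250$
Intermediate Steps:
$\left(-138 - 112\right) \left(\left(-1\right) 29\right) = \left(-250\right) \left(-29\right) = 7250$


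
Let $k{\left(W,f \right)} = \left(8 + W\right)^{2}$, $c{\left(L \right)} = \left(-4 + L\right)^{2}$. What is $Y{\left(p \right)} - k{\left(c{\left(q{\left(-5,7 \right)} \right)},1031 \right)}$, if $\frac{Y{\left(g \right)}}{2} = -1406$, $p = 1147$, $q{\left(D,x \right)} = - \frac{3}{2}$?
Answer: $- \frac{68401}{16} \approx -4275.1$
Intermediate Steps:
$q{\left(D,x \right)} = - \frac{3}{2}$ ($q{\left(D,x \right)} = \left(-3\right) \frac{1}{2} = - \frac{3}{2}$)
$Y{\left(g \right)} = -2812$ ($Y{\left(g \right)} = 2 \left(-1406\right) = -2812$)
$Y{\left(p \right)} - k{\left(c{\left(q{\left(-5,7 \right)} \right)},1031 \right)} = -2812 - \left(8 + \left(-4 - \frac{3}{2}\right)^{2}\right)^{2} = -2812 - \left(8 + \left(- \frac{11}{2}\right)^{2}\right)^{2} = -2812 - \left(8 + \frac{121}{4}\right)^{2} = -2812 - \left(\frac{153}{4}\right)^{2} = -2812 - \frac{23409}{16} = - \frac{68401}{16}$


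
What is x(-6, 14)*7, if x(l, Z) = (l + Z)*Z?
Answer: 784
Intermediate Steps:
x(l, Z) = Z*(Z + l) (x(l, Z) = (Z + l)*Z = Z*(Z + l))
x(-6, 14)*7 = (14*(14 - 6))*7 = (14*8)*7 = 112*7 = 784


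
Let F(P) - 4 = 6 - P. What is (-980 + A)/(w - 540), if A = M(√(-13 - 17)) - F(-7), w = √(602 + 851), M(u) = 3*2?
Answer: 535140/290147 + 991*√1453/290147 ≈ 1.9746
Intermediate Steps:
M(u) = 6
F(P) = 10 - P (F(P) = 4 + (6 - P) = 10 - P)
w = √1453 ≈ 38.118
A = -11 (A = 6 - (10 - 1*(-7)) = 6 - (10 + 7) = 6 - 1*17 = 6 - 17 = -11)
(-980 + A)/(w - 540) = (-980 - 11)/(√1453 - 540) = -991/(-540 + √1453)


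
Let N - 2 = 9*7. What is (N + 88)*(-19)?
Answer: -2907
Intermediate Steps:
N = 65 (N = 2 + 9*7 = 2 + 63 = 65)
(N + 88)*(-19) = (65 + 88)*(-19) = 153*(-19) = -2907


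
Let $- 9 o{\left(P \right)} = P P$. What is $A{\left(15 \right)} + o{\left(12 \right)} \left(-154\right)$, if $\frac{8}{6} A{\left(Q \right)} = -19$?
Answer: $\frac{9799}{4} \approx 2449.8$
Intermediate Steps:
$o{\left(P \right)} = - \frac{P^{2}}{9}$ ($o{\left(P \right)} = - \frac{P P}{9} = - \frac{P^{2}}{9}$)
$A{\left(Q \right)} = - \frac{57}{4}$ ($A{\left(Q \right)} = \frac{3}{4} \left(-19\right) = - \frac{57}{4}$)
$A{\left(15 \right)} + o{\left(12 \right)} \left(-154\right) = - \frac{57}{4} + - \frac{12^{2}}{9} \left(-154\right) = - \frac{57}{4} + \left(- \frac{1}{9}\right) 144 \left(-154\right) = - \frac{57}{4} - -2464 = - \frac{57}{4} + 2464 = \frac{9799}{4}$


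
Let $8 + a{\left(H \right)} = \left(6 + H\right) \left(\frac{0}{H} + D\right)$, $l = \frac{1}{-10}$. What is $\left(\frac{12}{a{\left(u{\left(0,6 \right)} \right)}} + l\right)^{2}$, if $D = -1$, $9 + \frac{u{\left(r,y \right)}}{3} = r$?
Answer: $\frac{11449}{16900} \approx 0.67746$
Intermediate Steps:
$u{\left(r,y \right)} = -27 + 3 r$
$l = - \frac{1}{10} \approx -0.1$
$a{\left(H \right)} = -14 - H$ ($a{\left(H \right)} = -8 + \left(6 + H\right) \left(\frac{0}{H} - 1\right) = -8 + \left(6 + H\right) \left(0 - 1\right) = -8 + \left(6 + H\right) \left(-1\right) = -8 - \left(6 + H\right) = -14 - H$)
$\left(\frac{12}{a{\left(u{\left(0,6 \right)} \right)}} + l\right)^{2} = \left(\frac{12}{-14 - \left(-27 + 3 \cdot 0\right)} - \frac{1}{10}\right)^{2} = \left(\frac{12}{-14 - \left(-27 + 0\right)} - \frac{1}{10}\right)^{2} = \left(\frac{12}{-14 - -27} - \frac{1}{10}\right)^{2} = \left(\frac{12}{-14 + 27} - \frac{1}{10}\right)^{2} = \left(\frac{12}{13} - \frac{1}{10}\right)^{2} = \left(\frac{107}{130}\right)^{2} = \frac{11449}{16900}$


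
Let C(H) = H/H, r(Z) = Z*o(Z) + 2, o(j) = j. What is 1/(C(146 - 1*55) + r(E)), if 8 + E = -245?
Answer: 1/64012 ≈ 1.5622e-5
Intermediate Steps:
E = -253 (E = -8 - 245 = -253)
r(Z) = 2 + Z**2 (r(Z) = Z*Z + 2 = Z**2 + 2 = 2 + Z**2)
C(H) = 1
1/(C(146 - 1*55) + r(E)) = 1/(1 + (2 + (-253)**2)) = 1/(1 + (2 + 64009)) = 1/(1 + 64011) = 1/64012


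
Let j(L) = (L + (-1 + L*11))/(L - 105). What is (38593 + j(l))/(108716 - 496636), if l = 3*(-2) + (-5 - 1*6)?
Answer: -4708551/47326240 ≈ -0.099491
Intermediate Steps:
l = -17 (l = -6 + (-5 - 6) = -6 - 11 = -17)
j(L) = (-1 + 12*L)/(-105 + L) (j(L) = (L + (-1 + 11*L))/(-105 + L) = (-1 + 12*L)/(-105 + L))
(38593 + j(l))/(108716 - 496636) = (38593 + (-1 + 12*(-17))/(-105 - 17))/(108716 - 496636) = (38593 + (-1 - 204)/(-122))/(-387920) = (38593 - 1/122*(-205))*(-1/387920) = (38593 + 205/122)*(-1/387920) = (4708551/122)*(-1/387920) = -4708551/47326240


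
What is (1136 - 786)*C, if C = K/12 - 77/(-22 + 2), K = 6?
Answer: 3045/2 ≈ 1522.5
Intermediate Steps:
C = 87/20 (C = 6/12 - 77/(-22 + 2) = 6*(1/12) - 77/(-20) = ½ - 77*(-1/20) = ½ + 77/20 = 87/20 ≈ 4.3500)
(1136 - 786)*C = (1136 - 786)*(87/20) = 350*(87/20) = 3045/2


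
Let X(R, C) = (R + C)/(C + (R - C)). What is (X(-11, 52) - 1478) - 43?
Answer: -16772/11 ≈ -1524.7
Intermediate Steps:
X(R, C) = (C + R)/R
(X(-11, 52) - 1478) - 43 = ((52 - 11)/(-11) - 1478) - 43 = (-1/11*41 - 1478) - 43 = (-41/11 - 1478) - 43 = -16299/11 - 43 = -16772/11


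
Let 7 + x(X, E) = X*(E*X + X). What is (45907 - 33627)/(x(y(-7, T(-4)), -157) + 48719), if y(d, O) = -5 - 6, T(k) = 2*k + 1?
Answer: 3070/7459 ≈ 0.41158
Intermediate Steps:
T(k) = 1 + 2*k
y(d, O) = -11
x(X, E) = -7 + X*(X + E*X) (x(X, E) = -7 + X*(E*X + X) = -7 + X*(X + E*X))
(45907 - 33627)/(x(y(-7, T(-4)), -157) + 48719) = (45907 - 33627)/((-7 + (-11)² - 157*(-11)²) + 48719) = 12280/((-7 + 121 - 157*121) + 48719) = 12280/((-7 + 121 - 18997) + 48719) = 12280/(-18883 + 48719) = 12280/29836 = 12280*(1/29836) = 3070/7459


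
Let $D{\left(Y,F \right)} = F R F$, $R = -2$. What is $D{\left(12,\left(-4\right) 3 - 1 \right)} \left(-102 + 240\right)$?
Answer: $-46644$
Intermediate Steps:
$D{\left(Y,F \right)} = - 2 F^{2}$ ($D{\left(Y,F \right)} = F \left(-2\right) F = - 2 F F = - 2 F^{2}$)
$D{\left(12,\left(-4\right) 3 - 1 \right)} \left(-102 + 240\right) = - 2 \left(\left(-4\right) 3 - 1\right)^{2} \left(-102 + 240\right) = - 2 \left(-12 - 1\right)^{2} \cdot 138 = - 2 \left(-13\right)^{2} \cdot 138 = \left(-2\right) 169 \cdot 138 = \left(-338\right) 138 = -46644$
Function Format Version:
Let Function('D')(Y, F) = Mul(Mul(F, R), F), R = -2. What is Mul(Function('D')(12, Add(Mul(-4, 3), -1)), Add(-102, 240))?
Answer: -46644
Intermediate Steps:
Function('D')(Y, F) = Mul(-2, Pow(F, 2)) (Function('D')(Y, F) = Mul(Mul(F, -2), F) = Mul(Mul(-2, F), F) = Mul(-2, Pow(F, 2)))
Mul(Function('D')(12, Add(Mul(-4, 3), -1)), Add(-102, 240)) = Mul(Mul(-2, Pow(Add(Mul(-4, 3), -1), 2)), Add(-102, 240)) = Mul(Mul(-2, Pow(Add(-12, -1), 2)), 138) = Mul(Mul(-2, Pow(-13, 2)), 138) = Mul(Mul(-2, 169), 138) = Mul(-338, 138) = -46644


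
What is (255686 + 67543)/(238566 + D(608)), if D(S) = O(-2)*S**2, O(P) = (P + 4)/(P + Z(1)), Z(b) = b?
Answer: -323229/500762 ≈ -0.64547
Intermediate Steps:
O(P) = (4 + P)/(1 + P) (O(P) = (P + 4)/(P + 1) = (4 + P)/(1 + P))
D(S) = -2*S**2 (D(S) = ((4 - 2)/(1 - 2))*S**2 = (2/(-1))*S**2 = (-1*2)*S**2 = -2*S**2)
(255686 + 67543)/(238566 + D(608)) = (255686 + 67543)/(238566 - 2*608**2) = 323229/(238566 - 2*369664) = 323229/(238566 - 739328) = 323229/(-500762) = 323229*(-1/500762) = -323229/500762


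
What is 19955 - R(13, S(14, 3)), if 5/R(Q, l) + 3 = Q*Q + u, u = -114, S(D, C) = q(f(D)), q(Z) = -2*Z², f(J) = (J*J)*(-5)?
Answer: 1037655/52 ≈ 19955.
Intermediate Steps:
f(J) = -5*J² (f(J) = J²*(-5) = -5*J²)
S(D, C) = -50*D⁴ (S(D, C) = -2*25*D⁴ = -50*D⁴)
R(Q, l) = 5/(-117 + Q²) (R(Q, l) = 5/(-3 + (Q*Q - 114)) = 5/(-3 + (Q² - 114)) = 5/(-3 + (-114 + Q²)) = 5/(-117 + Q²))
19955 - R(13, S(14, 3)) = 19955 - 5/(-117 + 13²) = 19955 - 5/(-117 + 169) = 19955 - 5/52 = 1037655/52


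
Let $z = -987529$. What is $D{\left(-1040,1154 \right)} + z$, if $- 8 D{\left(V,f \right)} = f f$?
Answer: $- \frac{2307987}{2} \approx -1.154 \cdot 10^{6}$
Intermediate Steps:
$D{\left(V,f \right)} = - \frac{f^{2}}{8}$ ($D{\left(V,f \right)} = - \frac{f f}{8} = - \frac{f^{2}}{8}$)
$D{\left(-1040,1154 \right)} + z = - \frac{1154^{2}}{8} - 987529 = \left(- \frac{1}{8}\right) 1331716 - 987529 = - \frac{332929}{2} - 987529 = - \frac{2307987}{2}$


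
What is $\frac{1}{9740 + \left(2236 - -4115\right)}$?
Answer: $\frac{1}{16091} \approx 6.2147 \cdot 10^{-5}$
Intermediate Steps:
$\frac{1}{9740 + \left(2236 - -4115\right)} = \frac{1}{9740 + \left(2236 + 4115\right)} = \frac{1}{9740 + 6351} = \frac{1}{16091}$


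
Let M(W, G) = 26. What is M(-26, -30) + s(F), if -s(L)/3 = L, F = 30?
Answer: -64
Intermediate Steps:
s(L) = -3*L
M(-26, -30) + s(F) = 26 - 3*30 = 26 - 90 = -64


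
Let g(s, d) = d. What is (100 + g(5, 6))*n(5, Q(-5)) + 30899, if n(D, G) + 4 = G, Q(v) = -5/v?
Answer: 30581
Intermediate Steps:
n(D, G) = -4 + G
(100 + g(5, 6))*n(5, Q(-5)) + 30899 = (100 + 6)*(-4 - 5/(-5)) + 30899 = 106*(-4 - 5*(-1/5)) + 30899 = 106*(-4 + 1) + 30899 = 106*(-3) + 30899 = -318 + 30899 = 30581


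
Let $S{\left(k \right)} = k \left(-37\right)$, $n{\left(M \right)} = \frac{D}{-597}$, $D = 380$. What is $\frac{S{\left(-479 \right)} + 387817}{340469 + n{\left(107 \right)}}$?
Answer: $\frac{242107380}{203259613} \approx 1.1911$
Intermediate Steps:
$n{\left(M \right)} = - \frac{380}{597}$ ($n{\left(M \right)} = \frac{380}{-597} = 380 \left(- \frac{1}{597}\right) = - \frac{380}{597}$)
$S{\left(k \right)} = - 37 k$
$\frac{S{\left(-479 \right)} + 387817}{340469 + n{\left(107 \right)}} = \frac{\left(-37\right) \left(-479\right) + 387817}{340469 - \frac{380}{597}} = \frac{17723 + 387817}{\frac{203259613}{597}} = 405540 \cdot \frac{597}{203259613} = \frac{242107380}{203259613}$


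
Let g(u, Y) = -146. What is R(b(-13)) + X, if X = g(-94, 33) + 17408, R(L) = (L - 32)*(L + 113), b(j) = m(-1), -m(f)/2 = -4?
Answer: 14358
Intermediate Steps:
m(f) = 8 (m(f) = -2*(-4) = 8)
b(j) = 8
R(L) = (-32 + L)*(113 + L)
X = 17262 (X = -146 + 17408 = 17262)
R(b(-13)) + X = (-3616 + 8² + 81*8) + 17262 = (-3616 + 64 + 648) + 17262 = -2904 + 17262 = 14358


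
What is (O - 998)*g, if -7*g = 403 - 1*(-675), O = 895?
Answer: 15862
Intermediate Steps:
g = -154 (g = -(403 - 1*(-675))/7 = -(403 + 675)/7 = -1/7*1078 = -154)
(O - 998)*g = (895 - 998)*(-154) = -103*(-154) = 15862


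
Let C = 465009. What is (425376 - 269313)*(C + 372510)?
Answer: 130705727697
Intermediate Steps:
(425376 - 269313)*(C + 372510) = (425376 - 269313)*(465009 + 372510) = 156063*837519 = 130705727697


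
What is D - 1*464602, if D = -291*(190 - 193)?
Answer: -463729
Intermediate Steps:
D = 873 (D = -291*(-3) = 873)
D - 1*464602 = 873 - 1*464602 = 873 - 464602 = -463729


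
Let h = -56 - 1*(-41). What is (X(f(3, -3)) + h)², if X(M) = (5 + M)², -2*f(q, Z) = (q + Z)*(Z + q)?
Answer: 100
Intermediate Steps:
f(q, Z) = -(Z + q)²/2 (f(q, Z) = -(q + Z)*(Z + q)/2 = -(Z + q)*(Z + q)/2 = -(Z + q)²/2)
h = -15 (h = -56 + 41 = -15)
(X(f(3, -3)) + h)² = ((5 - (-3 + 3)²/2)² - 15)² = ((5 - ½*0²)² - 15)² = ((5 - ½*0)² - 15)² = ((5 + 0)² - 15)² = (5² - 15)² = (25 - 15)² = 10² = 100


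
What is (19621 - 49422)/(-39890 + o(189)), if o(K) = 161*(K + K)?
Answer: -29801/20968 ≈ -1.4213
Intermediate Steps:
o(K) = 322*K (o(K) = 161*(2*K) = 322*K)
(19621 - 49422)/(-39890 + o(189)) = (19621 - 49422)/(-39890 + 322*189) = -29801/(-39890 + 60858) = -29801/20968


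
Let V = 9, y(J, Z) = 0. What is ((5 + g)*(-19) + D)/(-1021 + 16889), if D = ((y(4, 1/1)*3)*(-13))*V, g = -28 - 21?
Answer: 209/3967 ≈ 0.052685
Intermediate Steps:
g = -49
D = 0 (D = ((0*3)*(-13))*9 = (0*(-13))*9 = 0*9 = 0)
((5 + g)*(-19) + D)/(-1021 + 16889) = ((5 - 49)*(-19) + 0)/(-1021 + 16889) = (-44*(-19) + 0)/15868 = (836 + 0)*(1/15868) = 836*(1/15868) = 209/3967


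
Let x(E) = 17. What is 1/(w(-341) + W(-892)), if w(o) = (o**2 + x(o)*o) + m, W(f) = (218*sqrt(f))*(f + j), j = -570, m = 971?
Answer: 111455/90621682898177 + 637432*I*sqrt(223)/90621682898177 ≈ 1.2299e-9 + 1.0504e-7*I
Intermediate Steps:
W(f) = 218*sqrt(f)*(-570 + f) (W(f) = (218*sqrt(f))*(f - 570) = (218*sqrt(f))*(-570 + f) = 218*sqrt(f)*(-570 + f))
w(o) = 971 + o**2 + 17*o (w(o) = (o**2 + 17*o) + 971 = 971 + o**2 + 17*o)
1/(w(-341) + W(-892)) = 1/((971 + (-341)**2 + 17*(-341)) + 218*sqrt(-892)*(-570 - 892)) = 1/((971 + 116281 - 5797) + 218*(2*I*sqrt(223))*(-1462)) = 1/(111455 - 637432*I*sqrt(223))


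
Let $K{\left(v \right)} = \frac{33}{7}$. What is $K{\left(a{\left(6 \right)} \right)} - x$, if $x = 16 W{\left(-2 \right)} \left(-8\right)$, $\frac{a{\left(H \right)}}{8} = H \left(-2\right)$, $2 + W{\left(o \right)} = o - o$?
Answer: $- \frac{1759}{7} \approx -251.29$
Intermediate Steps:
$W{\left(o \right)} = -2$ ($W{\left(o \right)} = -2 + \left(o - o\right) = -2 + 0 = -2$)
$a{\left(H \right)} = - 16 H$ ($a{\left(H \right)} = 8 H \left(-2\right) = 8 \left(- 2 H\right) = - 16 H$)
$K{\left(v \right)} = \frac{33}{7}$ ($K{\left(v \right)} = 33 \cdot \frac{1}{7} = \frac{33}{7}$)
$x = 256$ ($x = 16 \left(-2\right) \left(-8\right) = \left(-32\right) \left(-8\right) = 256$)
$K{\left(a{\left(6 \right)} \right)} - x = \frac{33}{7} - 256 = - \frac{1759}{7}$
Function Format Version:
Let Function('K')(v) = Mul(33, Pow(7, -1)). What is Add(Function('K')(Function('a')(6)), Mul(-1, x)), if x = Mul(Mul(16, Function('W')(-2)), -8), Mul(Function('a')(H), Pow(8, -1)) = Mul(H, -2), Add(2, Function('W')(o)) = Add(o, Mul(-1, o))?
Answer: Rational(-1759, 7) ≈ -251.29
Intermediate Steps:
Function('W')(o) = -2 (Function('W')(o) = Add(-2, Add(o, Mul(-1, o))) = Add(-2, 0) = -2)
Function('a')(H) = Mul(-16, H) (Function('a')(H) = Mul(8, Mul(H, -2)) = Mul(8, Mul(-2, H)) = Mul(-16, H))
Function('K')(v) = Rational(33, 7) (Function('K')(v) = Mul(33, Rational(1, 7)) = Rational(33, 7))
x = 256 (x = Mul(Mul(16, -2), -8) = Mul(-32, -8) = 256)
Add(Function('K')(Function('a')(6)), Mul(-1, x)) = Add(Rational(33, 7), Mul(-1, 256)) = Add(Rational(33, 7), -256) = Rational(-1759, 7)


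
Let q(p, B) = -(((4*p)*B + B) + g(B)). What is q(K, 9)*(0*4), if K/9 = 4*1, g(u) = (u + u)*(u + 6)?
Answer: 0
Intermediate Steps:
g(u) = 2*u*(6 + u) (g(u) = (2*u)*(6 + u) = 2*u*(6 + u))
K = 36 (K = 9*(4*1) = 9*4 = 36)
q(p, B) = -B - 4*B*p - 2*B*(6 + B) (q(p, B) = -(((4*p)*B + B) + 2*B*(6 + B)) = -((4*B*p + B) + 2*B*(6 + B)) = -((B + 4*B*p) + 2*B*(6 + B)) = -(B + 2*B*(6 + B) + 4*B*p) = -B - 4*B*p - 2*B*(6 + B))
q(K, 9)*(0*4) = (9*(-13 - 4*36 - 2*9))*(0*4) = (9*(-13 - 144 - 18))*0 = (9*(-175))*0 = -1575*0 = 0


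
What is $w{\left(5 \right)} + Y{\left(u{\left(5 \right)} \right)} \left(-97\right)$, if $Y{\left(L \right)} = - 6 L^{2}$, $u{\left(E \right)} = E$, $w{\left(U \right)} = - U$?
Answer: $14545$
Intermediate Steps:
$w{\left(5 \right)} + Y{\left(u{\left(5 \right)} \right)} \left(-97\right) = \left(-1\right) 5 + - 6 \cdot 5^{2} \left(-97\right) = -5 + \left(-6\right) 25 \left(-97\right) = -5 - -14550 = -5 + 14550 = 14545$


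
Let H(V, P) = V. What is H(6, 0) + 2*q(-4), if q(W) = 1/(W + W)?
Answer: 23/4 ≈ 5.7500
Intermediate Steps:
q(W) = 1/(2*W)
H(6, 0) + 2*q(-4) = 6 + 2*((1/2)/(-4)) = 6 + 2*((1/2)*(-1/4)) = 6 + 2*(-1/8) = 6 - 1/4 = 23/4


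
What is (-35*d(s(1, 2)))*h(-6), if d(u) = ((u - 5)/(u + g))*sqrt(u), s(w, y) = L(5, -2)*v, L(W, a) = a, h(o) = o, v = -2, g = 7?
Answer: -420/11 ≈ -38.182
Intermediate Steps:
s(w, y) = 4 (s(w, y) = -2*(-2) = 4)
d(u) = sqrt(u)*(-5 + u)/(7 + u) (d(u) = ((u - 5)/(u + 7))*sqrt(u) = ((-5 + u)/(7 + u))*sqrt(u) = sqrt(u)*(-5 + u)/(7 + u))
(-35*d(s(1, 2)))*h(-6) = -35*sqrt(4)*(-5 + 4)/(7 + 4)*(-6) = -70*(-1)/11*(-6) = -35*(-2/11)*(-6) = (70/11)*(-6) = -420/11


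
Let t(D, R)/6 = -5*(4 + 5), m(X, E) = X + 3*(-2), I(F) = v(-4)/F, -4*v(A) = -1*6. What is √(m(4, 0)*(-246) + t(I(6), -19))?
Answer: √222 ≈ 14.900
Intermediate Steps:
v(A) = 3/2 (v(A) = -(-1)*6/4 = -¼*(-6) = 3/2)
I(F) = 3/(2*F)
m(X, E) = -6 + X (m(X, E) = X - 6 = -6 + X)
t(D, R) = -270 (t(D, R) = 6*(-5*(4 + 5)) = 6*(-5*9) = 6*(-45) = -270)
√(m(4, 0)*(-246) + t(I(6), -19)) = √((-6 + 4)*(-246) - 270) = √(-2*(-246) - 270) = √(492 - 270) = √222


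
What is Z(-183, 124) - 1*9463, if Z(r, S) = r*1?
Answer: -9646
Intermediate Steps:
Z(r, S) = r
Z(-183, 124) - 1*9463 = -183 - 1*9463 = -183 - 9463 = -9646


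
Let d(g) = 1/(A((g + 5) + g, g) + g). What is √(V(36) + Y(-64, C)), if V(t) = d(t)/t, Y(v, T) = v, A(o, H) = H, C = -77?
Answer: I*√331774/72 ≈ 8.0*I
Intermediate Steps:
d(g) = 1/(2*g) (d(g) = 1/(g + g) = 1/(2*g))
V(t) = 1/(2*t²) (V(t) = (1/(2*t))/t = 1/(2*t²))
√(V(36) + Y(-64, C)) = √((½)/36² - 64) = √((½)*(1/1296) - 64) = √(1/2592 - 64) = √(-165887/2592) = I*√331774/72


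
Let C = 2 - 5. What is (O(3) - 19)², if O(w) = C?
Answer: 484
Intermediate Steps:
C = -3
O(w) = -3
(O(3) - 19)² = (-3 - 19)² = (-22)² = 484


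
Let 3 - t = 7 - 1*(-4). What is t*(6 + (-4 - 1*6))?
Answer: 32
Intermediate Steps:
t = -8 (t = 3 - (7 - 1*(-4)) = 3 - (7 + 4) = 3 - 1*11 = 3 - 11 = -8)
t*(6 + (-4 - 1*6)) = -8*(6 + (-4 - 1*6)) = -8*(6 + (-4 - 6)) = -8*(6 - 10) = -8*(-4) = 32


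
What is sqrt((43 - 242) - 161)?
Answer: 6*I*sqrt(10) ≈ 18.974*I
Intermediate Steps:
sqrt((43 - 242) - 161) = sqrt(-199 - 161) = sqrt(-360) = 6*I*sqrt(10)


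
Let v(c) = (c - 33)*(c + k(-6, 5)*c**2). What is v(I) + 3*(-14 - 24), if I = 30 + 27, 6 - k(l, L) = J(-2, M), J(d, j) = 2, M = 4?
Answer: 313158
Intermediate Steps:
k(l, L) = 4 (k(l, L) = 6 - 1*2 = 6 - 2 = 4)
I = 57
v(c) = (-33 + c)*(c + 4*c**2) (v(c) = (c - 33)*(c + 4*c**2) = (-33 + c)*(c + 4*c**2))
v(I) + 3*(-14 - 24) = 57*(-33 - 131*57 + 4*57**2) + 3*(-14 - 24) = 57*(-33 - 7467 + 4*3249) + 3*(-38) = 57*(-33 - 7467 + 12996) - 114 = 57*5496 - 114 = 313272 - 114 = 313158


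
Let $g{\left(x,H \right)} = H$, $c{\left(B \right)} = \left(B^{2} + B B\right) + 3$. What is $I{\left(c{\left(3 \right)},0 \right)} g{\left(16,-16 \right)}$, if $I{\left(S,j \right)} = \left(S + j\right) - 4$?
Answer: $-272$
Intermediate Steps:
$c{\left(B \right)} = 3 + 2 B^{2}$ ($c{\left(B \right)} = \left(B^{2} + B^{2}\right) + 3 = 2 B^{2} + 3 = 3 + 2 B^{2}$)
$I{\left(S,j \right)} = -4 + S + j$
$I{\left(c{\left(3 \right)},0 \right)} g{\left(16,-16 \right)} = \left(-4 + \left(3 + 2 \cdot 3^{2}\right) + 0\right) \left(-16\right) = \left(-4 + \left(3 + 2 \cdot 9\right) + 0\right) \left(-16\right) = \left(-4 + \left(3 + 18\right) + 0\right) \left(-16\right) = \left(-4 + 21 + 0\right) \left(-16\right) = 17 \left(-16\right) = -272$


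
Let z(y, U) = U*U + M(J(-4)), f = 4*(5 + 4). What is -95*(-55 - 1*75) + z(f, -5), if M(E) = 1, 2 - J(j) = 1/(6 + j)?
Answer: 12376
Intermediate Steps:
J(j) = 2 - 1/(6 + j)
f = 36 (f = 4*9 = 36)
z(y, U) = 1 + U² (z(y, U) = U*U + 1 = U² + 1 = 1 + U²)
-95*(-55 - 1*75) + z(f, -5) = -95*(-55 - 1*75) + (1 + (-5)²) = -95*(-55 - 75) + (1 + 25) = -95*(-130) + 26 = 12350 + 26 = 12376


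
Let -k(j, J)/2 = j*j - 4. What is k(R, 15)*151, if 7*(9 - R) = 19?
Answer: -525480/49 ≈ -10724.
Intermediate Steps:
R = 44/7 (R = 9 - ⅐*19 = 9 - 19/7 = 44/7 ≈ 6.2857)
k(j, J) = 8 - 2*j² (k(j, J) = -2*(j*j - 4) = -2*(j² - 4) = -2*(-4 + j²) = 8 - 2*j²)
k(R, 15)*151 = (8 - 2*(44/7)²)*151 = (8 - 2*1936/49)*151 = (8 - 3872/49)*151 = -3480/49*151 = -525480/49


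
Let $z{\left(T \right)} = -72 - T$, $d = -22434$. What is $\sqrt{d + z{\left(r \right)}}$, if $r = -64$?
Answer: $7 i \sqrt{458} \approx 149.81 i$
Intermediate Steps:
$\sqrt{d + z{\left(r \right)}} = \sqrt{-22434 - 8} = \sqrt{-22442} = 7 i \sqrt{458}$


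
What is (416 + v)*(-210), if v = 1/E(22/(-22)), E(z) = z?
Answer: -87150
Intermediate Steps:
v = -1 (v = 1/(22/(-22)) = 1/(22*(-1/22)) = 1/(-1) = -1)
(416 + v)*(-210) = (416 - 1)*(-210) = 415*(-210) = -87150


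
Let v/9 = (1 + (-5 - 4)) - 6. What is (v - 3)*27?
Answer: -3483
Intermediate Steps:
v = -126 (v = 9*((1 + (-5 - 4)) - 6) = 9*((1 - 9) - 6) = 9*(-8 - 6) = 9*(-14) = -126)
(v - 3)*27 = (-126 - 3)*27 = -129*27 = -3483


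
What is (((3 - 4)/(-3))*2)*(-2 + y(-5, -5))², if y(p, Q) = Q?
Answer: 98/3 ≈ 32.667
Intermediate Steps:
(((3 - 4)/(-3))*2)*(-2 + y(-5, -5))² = (((3 - 4)/(-3))*2)*(-2 - 5)² = (-⅓*(-1)*2)*(-7)² = ((⅓)*2)*49 = (⅔)*49 = 98/3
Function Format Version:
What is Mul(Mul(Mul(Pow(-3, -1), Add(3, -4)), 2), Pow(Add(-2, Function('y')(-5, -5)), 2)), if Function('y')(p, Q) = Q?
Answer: Rational(98, 3) ≈ 32.667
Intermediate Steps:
Mul(Mul(Mul(Pow(-3, -1), Add(3, -4)), 2), Pow(Add(-2, Function('y')(-5, -5)), 2)) = Mul(Mul(Mul(Pow(-3, -1), Add(3, -4)), 2), Pow(Add(-2, -5), 2)) = Mul(Mul(Mul(Rational(-1, 3), -1), 2), Pow(-7, 2)) = Mul(Mul(Rational(1, 3), 2), 49) = Mul(Rational(2, 3), 49) = Rational(98, 3)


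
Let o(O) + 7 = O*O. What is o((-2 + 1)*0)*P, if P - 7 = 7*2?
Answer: -147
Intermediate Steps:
o(O) = -7 + O² (o(O) = -7 + O*O = -7 + O²)
P = 21 (P = 7 + 7*2 = 7 + 14 = 21)
o((-2 + 1)*0)*P = (-7 + ((-2 + 1)*0)²)*21 = (-7 + (-1*0)²)*21 = (-7 + 0²)*21 = (-7 + 0)*21 = -7*21 = -147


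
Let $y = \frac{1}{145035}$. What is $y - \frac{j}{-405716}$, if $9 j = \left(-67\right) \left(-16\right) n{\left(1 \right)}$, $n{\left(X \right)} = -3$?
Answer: $- \frac{12855031}{14710755015} \approx -0.00087385$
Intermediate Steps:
$j = - \frac{1072}{3}$ ($j = \frac{\left(-67\right) \left(-16\right) \left(-3\right)}{9} = \frac{1072 \left(-3\right)}{9} = \frac{1}{9} \left(-3216\right) = - \frac{1072}{3} \approx -357.33$)
$y = \frac{1}{145035} \approx 6.8949 \cdot 10^{-6}$
$y - \frac{j}{-405716} = \frac{1}{145035} - - \frac{1072}{3 \left(-405716\right)} = \frac{1}{145035} - \left(- \frac{1072}{3}\right) \left(- \frac{1}{405716}\right) = \frac{1}{145035} - \frac{268}{304287} = - \frac{12855031}{14710755015}$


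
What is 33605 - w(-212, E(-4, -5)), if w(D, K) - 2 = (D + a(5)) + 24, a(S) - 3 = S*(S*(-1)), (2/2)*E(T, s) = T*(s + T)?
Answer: 33813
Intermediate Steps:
E(T, s) = T*(T + s) (E(T, s) = T*(s + T) = T*(T + s))
a(S) = 3 - S² (a(S) = 3 + S*(S*(-1)) = 3 + S*(-S) = 3 - S²)
w(D, K) = 4 + D (w(D, K) = 2 + ((D + (3 - 1*5²)) + 24) = 2 + ((D + (3 - 1*25)) + 24) = 2 + ((D + (3 - 25)) + 24) = 2 + ((D - 22) + 24) = 2 + ((-22 + D) + 24) = 2 + (2 + D) = 4 + D)
33605 - w(-212, E(-4, -5)) = 33605 - (4 - 212) = 33605 - 1*(-208) = 33605 + 208 = 33813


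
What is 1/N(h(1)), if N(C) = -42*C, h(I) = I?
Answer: -1/42 ≈ -0.023810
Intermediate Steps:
1/N(h(1)) = 1/(-42*1) = 1/(-42) = -1/42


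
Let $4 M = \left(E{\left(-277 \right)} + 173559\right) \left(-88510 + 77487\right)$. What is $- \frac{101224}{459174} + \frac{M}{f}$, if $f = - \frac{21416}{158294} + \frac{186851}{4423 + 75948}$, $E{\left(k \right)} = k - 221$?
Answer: $- \frac{2785993763045892352758449}{12790827560855292} \approx -2.1781 \cdot 10^{8}$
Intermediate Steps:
$E{\left(k \right)} = -221 + k$
$M = - \frac{1907651403}{4}$ ($M = \frac{\left(\left(-221 - 277\right) + 173559\right) \left(-88510 + 77487\right)}{4} = \frac{\left(-498 + 173559\right) \left(-11023\right)}{4} = \frac{173061 \left(-11023\right)}{4} = \frac{1}{4} \left(-1907651403\right) = - \frac{1907651403}{4} \approx -4.7691 \cdot 10^{8}$)
$f = \frac{13928083429}{6361123537}$ ($f = \left(-21416\right) \frac{1}{158294} + \frac{186851}{80371} = - \frac{10708}{79147} + 186851 \cdot \frac{1}{80371} = - \frac{10708}{79147} + \frac{186851}{80371} = \frac{13928083429}{6361123537} \approx 2.1896$)
$- \frac{101224}{459174} + \frac{M}{f} = - \frac{101224}{459174} - \frac{1907651403}{4 \cdot \frac{13928083429}{6361123537}} = \left(-101224\right) \frac{1}{459174} - \frac{12134806240014372411}{55712333716} = - \frac{50612}{229587} - \frac{12134806240014372411}{55712333716} = - \frac{2785993763045892352758449}{12790827560855292}$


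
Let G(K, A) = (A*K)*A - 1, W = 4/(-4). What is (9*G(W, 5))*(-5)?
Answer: 1170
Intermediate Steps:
W = -1 (W = 4*(-¼) = -1)
G(K, A) = -1 + K*A² (G(K, A) = K*A² - 1 = -1 + K*A²)
(9*G(W, 5))*(-5) = (9*(-1 - 1*5²))*(-5) = (9*(-1 - 1*25))*(-5) = (9*(-1 - 25))*(-5) = (9*(-26))*(-5) = -234*(-5) = 1170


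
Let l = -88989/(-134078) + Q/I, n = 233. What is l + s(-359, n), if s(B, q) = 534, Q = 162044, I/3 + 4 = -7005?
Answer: 1485628464875/2819258106 ≈ 526.96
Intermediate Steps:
I = -21027 (I = -12 + 3*(-7005) = -12 - 21015 = -21027)
l = -19855363729/2819258106 (l = -88989/(-134078) + 162044/(-21027) = -88989*(-1/134078) + 162044*(-1/21027) = 88989/134078 - 162044/21027 = -19855363729/2819258106 ≈ -7.0428)
l + s(-359, n) = -19855363729/2819258106 + 534 = 1485628464875/2819258106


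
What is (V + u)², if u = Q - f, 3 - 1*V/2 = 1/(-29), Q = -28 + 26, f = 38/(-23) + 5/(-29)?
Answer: 15452761/444889 ≈ 34.734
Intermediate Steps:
f = -1217/667 (f = 38*(-1/23) + 5*(-1/29) = -38/23 - 5/29 = -1217/667 ≈ -1.8246)
Q = -2
V = 176/29 (V = 6 - 2/(-29) = 6 - 2*(-1/29) = 6 + 2/29 = 176/29 ≈ 6.0690)
u = -117/667 (u = -2 - 1*(-1217/667) = -2 + 1217/667 = -117/667 ≈ -0.17541)
(V + u)² = (176/29 - 117/667)² = (3931/667)² = 15452761/444889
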